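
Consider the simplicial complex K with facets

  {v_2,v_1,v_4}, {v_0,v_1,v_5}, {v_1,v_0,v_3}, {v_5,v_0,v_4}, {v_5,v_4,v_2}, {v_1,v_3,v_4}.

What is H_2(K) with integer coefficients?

H_2 ≅ 0.

Order the vertices as v_0 < v_1 < v_2 < v_3 < v_4 < v_5. Listing each simplex with vertices in this order, K has dimension 2 with simplices:

  0-simplices (6): [v_0], [v_1], [v_2], [v_3], [v_4], [v_5]
  1-simplices (12): [v_0,v_1], [v_0,v_3], [v_0,v_4], [v_0,v_5], [v_1,v_2], [v_1,v_3], [v_1,v_4], [v_1,v_5], [v_2,v_4], [v_2,v_5], [v_3,v_4], [v_4,v_5]
  2-simplices (6): [v_0,v_1,v_3], [v_0,v_1,v_5], [v_0,v_4,v_5], [v_1,v_2,v_4], [v_1,v_3,v_4], [v_2,v_4,v_5]

so the chain groups are C_0 ≅ Z^6, C_1 ≅ Z^12, C_2 ≅ Z^6.

∂_1: C_1 → C_0 maps an edge to its endpoints' difference, ∂[p,q] = q − p. For instance
  ∂[v_0,v_4] = [v_4] − [v_0].
The resulting 6×12 matrix has rank 5, and its Smith normal form has invariant factors (1,1,1,1,1).

The boundary map ∂_2: C_2 → C_1 maps a triangle to the signed sum of its edges. For instance
  ∂[v_2,v_4,v_5] = [v_4,v_5] − [v_2,v_5] + [v_2,v_4],
  ∂[v_1,v_3,v_4] = [v_3,v_4] − [v_1,v_4] + [v_1,v_3].
This gives a 12×6 integer matrix of rank 6; reducing to Smith normal form yields diagonal entries (1,1,1,1,1,1).

From H_k ≅ ker(∂_k) / im(∂_{k+1}) we obtain:

  H_2: rank ker ∂_2 − rank ∂_3 = (6 − 6) − 0 = 0, and there is no ∂_3, so H_2 = 0.

(K is a triangulation of the cylinder S^1 x I.)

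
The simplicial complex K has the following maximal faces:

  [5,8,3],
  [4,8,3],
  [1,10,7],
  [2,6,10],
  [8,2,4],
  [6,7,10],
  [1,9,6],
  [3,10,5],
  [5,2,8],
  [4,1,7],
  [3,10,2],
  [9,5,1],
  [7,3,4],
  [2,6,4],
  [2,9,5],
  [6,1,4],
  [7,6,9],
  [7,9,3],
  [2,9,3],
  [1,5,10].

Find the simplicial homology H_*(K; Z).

Take the total order 1 < 2 < 3 < 4 < 5 < 6 < 7 < 8 < 9 < 10 on the vertex set. Then K (dimension 2) consists of the simplices:

  0-simplices (10): [1], [2], [3], [4], [5], [6], [7], [8], [9], [10]
  1-simplices (30): (30 of them)
  2-simplices (20): (20 of them)

so the chain groups are C_0 ≅ Z^10, C_1 ≅ Z^30, C_2 ≅ Z^20.

Boundary ∂_1: C_1 → C_0 maps an edge to its endpoints' difference, ∂[p,q] = q − p. For instance
  ∂[4,6] = [6] − [4].
The resulting 10×30 matrix has rank 9, and its Smith normal form has invariant factors (1,1,1,1,1,1,1,1,1).

∂_2: C_2 → C_1 maps a triangle to the signed sum of its edges. For instance
  ∂[2,5,8] = [5,8] − [2,8] + [2,5],
  ∂[1,4,7] = [4,7] − [1,7] + [1,4].
The 30×20 boundary matrix has rank 20 and Smith normal form diag(1,1,1,1,1,1,1,1,1,1,1,1,1,1,1,1,1,1,1,2).

Reading off H_k = ker ∂_k / im ∂_{k+1}:

  H_0: rank C_0 − rank ∂_1 = 10 − 9 = 1, and the invariant factors of ∂_1 are all 1, so H_0 ≅ Z.
  H_1: rank ker ∂_1 − rank ∂_2 = (30 − 9) − 20 = 1, and ∂_2 has invariant factor 2 > 1, so H_1 ≅ Z × Z/2.
  H_2: rank ker ∂_2 − rank ∂_3 = (20 − 20) − 0 = 0, and there is no ∂_3, so H_2 ≅ 0.

As a check, the Euler characteristic is 10 − 30 + 20 = 0, which agrees with 1 − 1 + 0 = 0.

H_0 ≅ Z,  H_1 ≅ Z × Z/2,  H_2 = 0.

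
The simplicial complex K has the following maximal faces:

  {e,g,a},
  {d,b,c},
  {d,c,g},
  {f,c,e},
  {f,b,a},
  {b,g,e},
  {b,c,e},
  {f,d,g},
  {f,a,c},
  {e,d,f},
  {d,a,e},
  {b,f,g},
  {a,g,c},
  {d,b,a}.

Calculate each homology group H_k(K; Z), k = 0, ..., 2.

H_0 ≅ Z,  H_1 ≅ Z^2,  H_2 ≅ Z.

Order the vertices as a < b < c < d < e < f < g. Listing each simplex with vertices in this order, K has dimension 2 with simplices:

  0-simplices (7): a, b, c, d, e, f, g
  1-simplices (21): ab, ac, ad, ae, af, ag, bc, bd, be, bf, bg, cd, ce, cf, cg, de, df, dg, ef, eg, fg
  2-simplices (14): abd, abf, acf, acg, ade, aeg, bcd, bce, beg, bfg, cdg, cef, def, dfg

so the chain groups are C_0 ≅ Z^7, C_1 ≅ Z^21, C_2 ≅ Z^14.

∂_1: C_1 → C_0 maps an edge to its endpoints' difference, ∂[p,q] = q − p.
This gives a 7×21 integer matrix of rank 6; reducing to Smith normal form yields diagonal entries (1,1,1,1,1,1).

Boundary ∂_2: C_2 → C_1 acts by ∂[p,q,r] = [q,r] − [p,r] + [p,q]. For instance
  ∂abf = bf − af + ab,
  ∂beg = eg − bg + be.
The resulting 21×14 matrix has rank 13, and its Smith normal form has invariant factors (1,1,1,1,1,1,1,1,1,1,1,1,1).

Now H_k = ker ∂_k / im ∂_{k+1}, so:

  H_0: rank C_0 − rank ∂_1 = 7 − 6 = 1, and the invariant factors of ∂_1 are all 1, so H_0 = Z.
  H_1: rank ker ∂_1 − rank ∂_2 = (21 − 6) − 13 = 2, and the invariant factors of ∂_2 are all 1, so H_1 = Z^2.
  H_2: rank ker ∂_2 − rank ∂_3 = (14 − 13) − 0 = 1, and there is no ∂_3, so H_2 = Z.

As a check, the Euler characteristic is 7 − 21 + 14 = 0, which agrees with 1 − 2 + 1 = 0.
(K is a triangulation of the torus T^2.)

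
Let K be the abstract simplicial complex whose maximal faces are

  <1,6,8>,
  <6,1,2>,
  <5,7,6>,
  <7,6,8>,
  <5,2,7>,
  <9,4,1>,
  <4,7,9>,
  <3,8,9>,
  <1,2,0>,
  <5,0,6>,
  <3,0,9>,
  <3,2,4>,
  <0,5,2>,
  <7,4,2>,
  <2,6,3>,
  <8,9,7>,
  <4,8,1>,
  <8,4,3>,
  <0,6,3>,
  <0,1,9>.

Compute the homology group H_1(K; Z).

Fix the vertex order 0 < 1 < 2 < 3 < 4 < 5 < 6 < 7 < 8 < 9 and write every simplex with vertices in increasing order. Then dim K = 2 and the simplices of K are:

  0-simplices (10): [0], [1], [2], [3], [4], [5], [6], [7], [8], [9]
  1-simplices (30): (30 of them)
  2-simplices (20): (20 of them)

so the chain groups are C_0 ≅ Z^10, C_1 ≅ Z^30, C_2 ≅ Z^20.

The boundary map ∂_1: C_1 → C_0 maps an edge to its endpoints' difference, ∂[p,q] = q − p.
The 10×30 boundary matrix has rank 9 and Smith normal form diag(1,1,1,1,1,1,1,1,1).

The boundary map ∂_2: C_2 → C_1 maps a triangle to the signed sum of its edges. For instance
  ∂[7,8,9] = [8,9] − [7,9] + [7,8],
  ∂[3,4,8] = [4,8] − [3,8] + [3,4].
As a 30×20 matrix over Z this has rank 20, with invariant factors (1,1,1,1,1,1,1,1,1,1,1,1,1,1,1,1,1,1,1,2).

From H_k ≅ ker(∂_k) / im(∂_{k+1}) we obtain:

  H_1: rank ker ∂_1 − rank ∂_2 = (30 − 9) − 20 = 1, and ∂_2 has invariant factor 2 > 1, so H_1 = Z ⊕ Z/2.

H_1 ≅ Z ⊕ Z/2.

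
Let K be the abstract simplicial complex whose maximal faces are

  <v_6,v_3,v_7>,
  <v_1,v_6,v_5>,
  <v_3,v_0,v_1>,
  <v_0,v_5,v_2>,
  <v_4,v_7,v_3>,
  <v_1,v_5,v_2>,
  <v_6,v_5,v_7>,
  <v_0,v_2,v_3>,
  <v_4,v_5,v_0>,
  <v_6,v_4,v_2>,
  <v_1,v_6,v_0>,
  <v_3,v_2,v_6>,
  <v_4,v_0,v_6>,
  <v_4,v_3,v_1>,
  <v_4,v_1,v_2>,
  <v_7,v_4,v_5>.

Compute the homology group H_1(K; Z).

Take the total order v_0 < v_1 < v_2 < v_3 < v_4 < v_5 < v_6 < v_7 on the vertex set. Then K (dimension 2) consists of the simplices:

  0-simplices (8): [v_0], [v_1], [v_2], [v_3], [v_4], [v_5], [v_6], [v_7]
  1-simplices (24): (24 of them)
  2-simplices (16): (16 of them)

Hence C_0 ≅ Z^8, C_1 ≅ Z^24, C_2 ≅ Z^16.

The boundary map ∂_1: C_1 → C_0 is given by ∂[p,q] = [q] − [p]. For instance
  ∂[v_2,v_6] = [v_6] − [v_2].
As a 8×24 matrix over Z this has rank 7, with invariant factors (1,1,1,1,1,1,1).

The boundary map ∂_2: C_2 → C_1 sends each 2-simplex [p,q,r] to [q,r] − [p,r] + [p,q]. For instance
  ∂[v_1,v_3,v_4] = [v_3,v_4] − [v_1,v_4] + [v_1,v_3],
  ∂[v_0,v_4,v_6] = [v_4,v_6] − [v_0,v_6] + [v_0,v_4].
The resulting 24×16 matrix has rank 15, and its Smith normal form has invariant factors (1,1,1,1,1,1,1,1,1,1,1,1,1,1,1).

Computing H_k = (kernel of ∂_k) / (image of ∂_{k+1}):

  H_1: rank ker ∂_1 − rank ∂_2 = (24 − 7) − 15 = 2, and the invariant factors of ∂_2 are all 1, so H_1 ≅ Z^2.

H_1 = Z^2.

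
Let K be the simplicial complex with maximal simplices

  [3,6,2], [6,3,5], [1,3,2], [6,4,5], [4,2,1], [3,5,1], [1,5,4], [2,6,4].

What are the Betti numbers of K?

K has 6 vertices, 12 edges, 8 triangles.
rank ∂_0 = 0, rank ∂_1 = 5 ⇒ b_0 = 6 − 0 − 5 = 1; all invariant factors of ∂_1 are 1 so no torsion. So H_0 ≅ Z.
rank ∂_1 = 5, rank ∂_2 = 7 ⇒ b_1 = 12 − 5 − 7 = 0; all invariant factors of ∂_2 are 1 so no torsion. So H_1 ≅ 0.
rank ∂_2 = 7, rank ∂_3 = 0 ⇒ b_2 = 8 − 7 − 0 = 1. So H_2 ≅ Z.

b_0 = 1, b_1 = 0, b_2 = 1.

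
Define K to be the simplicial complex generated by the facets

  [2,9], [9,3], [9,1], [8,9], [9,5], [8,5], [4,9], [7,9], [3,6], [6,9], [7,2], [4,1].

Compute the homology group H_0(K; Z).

H_0 ≅ Z.

K has 9 vertices, 12 edges.
rank ∂_0 = 0, rank ∂_1 = 8 ⇒ b_0 = 9 − 0 − 8 = 1; all invariant factors of ∂_1 are 1 so no torsion. So H_0 = Z.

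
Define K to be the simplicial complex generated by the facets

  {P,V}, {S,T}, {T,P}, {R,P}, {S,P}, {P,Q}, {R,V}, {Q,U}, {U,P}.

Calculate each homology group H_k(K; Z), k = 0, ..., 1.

H_0 = Z,  H_1 = Z^3.

Order the vertices as P < Q < R < S < T < U < V. Listing each simplex with vertices in this order, K has dimension 1 with simplices:

  0-simplices (7): P, Q, R, S, T, U, V
  1-simplices (9): PQ, PR, PS, PT, PU, PV, QU, RV, ST

Hence C_0 ≅ Z^7, C_1 ≅ Z^9.

Boundary ∂_1: C_1 → C_0 is given by ∂[p,q] = [q] − [p].
This gives a 7×9 integer matrix of rank 6; reducing to Smith normal form yields diagonal entries (1,1,1,1,1,1).

From H_k ≅ ker(∂_k) / im(∂_{k+1}) we obtain:

  H_0: rank C_0 − rank ∂_1 = 7 − 6 = 1, and the invariant factors of ∂_1 are all 1, so H_0 ≅ Z.
  H_1: rank ker ∂_1 − rank ∂_2 = (9 − 6) − 0 = 3, and there is no ∂_2, so H_1 ≅ Z^3.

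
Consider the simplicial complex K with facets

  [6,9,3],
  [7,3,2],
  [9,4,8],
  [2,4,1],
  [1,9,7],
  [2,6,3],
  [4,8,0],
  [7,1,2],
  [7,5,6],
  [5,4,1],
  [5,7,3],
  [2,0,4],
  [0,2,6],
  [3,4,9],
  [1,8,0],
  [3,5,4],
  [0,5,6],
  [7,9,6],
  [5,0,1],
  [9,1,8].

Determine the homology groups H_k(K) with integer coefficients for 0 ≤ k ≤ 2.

Order the vertices as 0 < 1 < 2 < 3 < 4 < 5 < 6 < 7 < 8 < 9. Listing each simplex with vertices in this order, K has dimension 2 with simplices:

  0-simplices (10): [0], [1], [2], [3], [4], [5], [6], [7], [8], [9]
  1-simplices (30): (30 of them)
  2-simplices (20): (20 of them)

so the chain groups are C_0 ≅ Z^10, C_1 ≅ Z^30, C_2 ≅ Z^20.

The boundary map ∂_1: C_1 → C_0 sends each edge [p,q] (with p < q) to q − p. For instance
  ∂[1,5] = [5] − [1].
As a 10×30 matrix over Z this has rank 9, with invariant factors (1,1,1,1,1,1,1,1,1).

Boundary ∂_2: C_2 → C_1 sends each 2-simplex [p,q,r] to [q,r] − [p,r] + [p,q]. For instance
  ∂[4,8,9] = [8,9] − [4,9] + [4,8],
  ∂[2,3,6] = [3,6] − [2,6] + [2,3].
This gives a 30×20 integer matrix of rank 20; reducing to Smith normal form yields diagonal entries (1,1,1,1,1,1,1,1,1,1,1,1,1,1,1,1,1,1,1,2).

Computing H_k = (kernel of ∂_k) / (image of ∂_{k+1}):

  H_0: rank C_0 − rank ∂_1 = 10 − 9 = 1, and the invariant factors of ∂_1 are all 1, so H_0 ≅ Z.
  H_1: rank ker ∂_1 − rank ∂_2 = (30 − 9) − 20 = 1, and ∂_2 has invariant factor 2 > 1, so H_1 ≅ Z ⊕ Z/2.
  H_2: rank ker ∂_2 − rank ∂_3 = (20 − 20) − 0 = 0, and there is no ∂_3, so H_2 ≅ 0.

As a check, the Euler characteristic is 10 − 30 + 20 = 0, which agrees with 1 − 1 + 0 = 0.

H_0 = Z,  H_1 = Z ⊕ Z/2,  H_2 = 0.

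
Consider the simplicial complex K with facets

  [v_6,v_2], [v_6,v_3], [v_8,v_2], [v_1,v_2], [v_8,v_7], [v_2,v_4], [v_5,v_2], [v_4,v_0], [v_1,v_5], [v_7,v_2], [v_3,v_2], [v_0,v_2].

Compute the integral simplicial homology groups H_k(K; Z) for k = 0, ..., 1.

H_0 = Z,  H_1 = Z^4.

Take the total order v_0 < v_1 < v_2 < v_3 < v_4 < v_5 < v_6 < v_7 < v_8 on the vertex set. Then K (dimension 1) consists of the simplices:

  0-simplices (9): [v_0], [v_1], [v_2], [v_3], [v_4], [v_5], [v_6], [v_7], [v_8]
  1-simplices (12): [v_0,v_2], [v_0,v_4], [v_1,v_2], [v_1,v_5], [v_2,v_3], [v_2,v_4], [v_2,v_5], [v_2,v_6], [v_2,v_7], [v_2,v_8], [v_3,v_6], [v_7,v_8]

so the chain groups are C_0 ≅ Z^9, C_1 ≅ Z^12.

∂_1: C_1 → C_0 maps an edge to its endpoints' difference, ∂[p,q] = q − p. For instance
  ∂[v_7,v_8] = [v_8] − [v_7].
This gives a 9×12 integer matrix of rank 8; reducing to Smith normal form yields diagonal entries (1,1,1,1,1,1,1,1).

Computing H_k = (kernel of ∂_k) / (image of ∂_{k+1}):

  H_0: rank C_0 − rank ∂_1 = 9 − 8 = 1, and the invariant factors of ∂_1 are all 1, so H_0 ≅ Z.
  H_1: rank ker ∂_1 − rank ∂_2 = (12 − 8) − 0 = 4, and there is no ∂_2, so H_1 ≅ Z^4.

(K is a triangulation of a wedge of 4 circles.)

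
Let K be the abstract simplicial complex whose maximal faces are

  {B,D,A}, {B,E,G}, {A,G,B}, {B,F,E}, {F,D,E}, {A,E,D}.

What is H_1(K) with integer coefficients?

Order the vertices as A < B < D < E < F < G. Listing each simplex with vertices in this order, K has dimension 2 with simplices:

  0-simplices (6): A, B, D, E, F, G
  1-simplices (12): AB, AD, AE, AG, BD, BE, BF, BG, DE, DF, EF, EG
  2-simplices (6): ABD, ABG, ADE, BEF, BEG, DEF

Hence C_0 ≅ Z^6, C_1 ≅ Z^12, C_2 ≅ Z^6.

∂_1: C_1 → C_0 maps an edge to its endpoints' difference, ∂[p,q] = q − p.
This gives a 6×12 integer matrix of rank 5; reducing to Smith normal form yields diagonal entries (1,1,1,1,1).

Boundary ∂_2: C_2 → C_1 sends each 2-simplex [p,q,r] to [q,r] − [p,r] + [p,q]. For instance
  ∂BEG = EG − BG + BE,
  ∂DEF = EF − DF + DE.
The resulting 12×6 matrix has rank 6, and its Smith normal form has invariant factors (1,1,1,1,1,1).

Reading off H_k = ker ∂_k / im ∂_{k+1}:

  H_1: rank ker ∂_1 − rank ∂_2 = (12 − 5) − 6 = 1, and the invariant factors of ∂_2 are all 1, so H_1 ≅ Z.

H_1 = Z.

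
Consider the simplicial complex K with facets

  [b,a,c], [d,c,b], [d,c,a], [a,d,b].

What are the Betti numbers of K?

b_0 = 1, b_1 = 0, b_2 = 1.

K has 4 vertices, 6 edges, 4 triangles.
rank ∂_0 = 0, rank ∂_1 = 3 ⇒ b_0 = 4 − 0 − 3 = 1; all invariant factors of ∂_1 are 1 so no torsion. So H_0 ≅ Z.
rank ∂_1 = 3, rank ∂_2 = 3 ⇒ b_1 = 6 − 3 − 3 = 0; all invariant factors of ∂_2 are 1 so no torsion. So H_1 ≅ 0.
rank ∂_2 = 3, rank ∂_3 = 0 ⇒ b_2 = 4 − 3 − 0 = 1. So H_2 ≅ Z.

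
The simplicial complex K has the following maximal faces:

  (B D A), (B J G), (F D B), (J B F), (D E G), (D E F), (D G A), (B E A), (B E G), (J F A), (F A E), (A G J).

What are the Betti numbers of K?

b_0 = 1, b_1 = 0, b_2 = 0.

Order the vertices as A < B < D < E < F < G < J. Listing each simplex with vertices in this order, K has dimension 2 with simplices:

  0-simplices (7): A, B, D, E, F, G, J
  1-simplices (18): AB, AD, AE, AF, AG, AJ, BD, BE, BF, BG, BJ, DE, DF, DG, EF, EG, FJ, GJ
  2-simplices (12): ABD, ABE, ADG, AEF, AFJ, AGJ, BDF, BEG, BFJ, BGJ, DEF, DEG

so the chain groups are C_0 ≅ Z^7, C_1 ≅ Z^18, C_2 ≅ Z^12.

The boundary map ∂_1: C_1 → C_0 is given by ∂[p,q] = [q] − [p]. For instance
  ∂BE = E − B.
The 7×18 boundary matrix has rank 6 and Smith normal form diag(1,1,1,1,1,1).

∂_2: C_2 → C_1 maps a triangle to the signed sum of its edges. For instance
  ∂BFJ = FJ − BJ + BF,
  ∂BDF = DF − BF + BD.
As a 18×12 matrix over Z this has rank 12, with invariant factors (1,1,1,1,1,1,1,1,1,1,1,2).

Computing H_k = (kernel of ∂_k) / (image of ∂_{k+1}):

  H_0: rank C_0 − rank ∂_1 = 7 − 6 = 1, and the invariant factors of ∂_1 are all 1, so H_0 ≅ Z.
  H_1: rank ker ∂_1 − rank ∂_2 = (18 − 6) − 12 = 0, and ∂_2 has invariant factor 2 > 1, so H_1 ≅ Z/2.
  H_2: rank ker ∂_2 − rank ∂_3 = (12 − 12) − 0 = 0, and there is no ∂_3, so H_2 ≅ 0.

As a check, the Euler characteristic is 7 − 18 + 12 = 1, which agrees with 1 − 0 + 0 = 1.

Hence the Betti numbers are b_0 = 1, b_1 = 0, b_2 = 0.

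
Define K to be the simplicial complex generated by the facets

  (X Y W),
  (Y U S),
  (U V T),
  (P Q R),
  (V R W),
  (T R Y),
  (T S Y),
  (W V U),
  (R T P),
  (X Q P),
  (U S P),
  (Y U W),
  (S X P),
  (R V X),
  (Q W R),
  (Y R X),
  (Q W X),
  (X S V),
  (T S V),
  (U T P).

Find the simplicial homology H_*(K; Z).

Fix the vertex order P < Q < R < S < T < U < V < W < X < Y and write every simplex with vertices in increasing order. Then dim K = 2 and the simplices of K are:

  0-simplices (10): P, Q, R, S, T, U, V, W, X, Y
  1-simplices (30): PQ, PR, PS, PT, PU, PX, QR, QW, QX, RT, RV, RW, RX, RY, ST, SU, SV, SX, SY, TU, TV, TY, UV, UW, UY, VW, VX, WX, WY, XY
  2-simplices (20): PQR, PQX, PRT, PSU, PSX, PTU, QRW, QWX, RTY, RVW, RVX, RXY, STV, STY, SUY, SVX, TUV, UVW, UWY, WXY

Hence C_0 ≅ Z^10, C_1 ≅ Z^30, C_2 ≅ Z^20.

∂_1: C_1 → C_0 sends each edge [p,q] (with p < q) to q − p. For instance
  ∂RT = T − R.
As a 10×30 matrix over Z this has rank 9, with invariant factors (1,1,1,1,1,1,1,1,1).

The boundary map ∂_2: C_2 → C_1 acts by ∂[p,q,r] = [q,r] − [p,r] + [p,q]. For instance
  ∂PSU = SU − PU + PS,
  ∂PSX = SX − PX + PS.
The 30×20 boundary matrix has rank 20 and Smith normal form diag(1,1,1,1,1,1,1,1,1,1,1,1,1,1,1,1,1,1,1,2).

From H_k ≅ ker(∂_k) / im(∂_{k+1}) we obtain:

  H_0: rank C_0 − rank ∂_1 = 10 − 9 = 1, and the invariant factors of ∂_1 are all 1, so H_0 ≅ Z.
  H_1: rank ker ∂_1 − rank ∂_2 = (30 − 9) − 20 = 1, and ∂_2 has invariant factor 2 > 1, so H_1 ≅ Z ⊕ Z_2.
  H_2: rank ker ∂_2 − rank ∂_3 = (20 − 20) − 0 = 0, and there is no ∂_3, so H_2 ≅ 0.

H_0 ≅ Z,  H_1 ≅ Z ⊕ Z_2,  H_2 = 0.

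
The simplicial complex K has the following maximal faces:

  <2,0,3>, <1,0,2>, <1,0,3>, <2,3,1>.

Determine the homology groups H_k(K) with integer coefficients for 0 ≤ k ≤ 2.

Order the vertices as 0 < 1 < 2 < 3. Listing each simplex with vertices in this order, K has dimension 2 with simplices:

  0-simplices (4): [0], [1], [2], [3]
  1-simplices (6): [0,1], [0,2], [0,3], [1,2], [1,3], [2,3]
  2-simplices (4): [0,1,2], [0,1,3], [0,2,3], [1,2,3]

giving chain groups C_0 ≅ Z^4, C_1 ≅ Z^6, C_2 ≅ Z^4.

The boundary map ∂_1: C_1 → C_0 is given by ∂[p,q] = [q] − [p]. For instance
  ∂[1,2] = [2] − [1].
The 4×6 boundary matrix has rank 3 and Smith normal form diag(1,1,1).

The boundary map ∂_2: C_2 → C_1 sends each 2-simplex [p,q,r] to [q,r] − [p,r] + [p,q]. For instance
  ∂[0,1,3] = [1,3] − [0,3] + [0,1],
  ∂[0,1,2] = [1,2] − [0,2] + [0,1].
The resulting 6×4 matrix has rank 3, and its Smith normal form has invariant factors (1,1,1).

Reading off H_k = ker ∂_k / im ∂_{k+1}:

  H_0: rank C_0 − rank ∂_1 = 4 − 3 = 1, and the invariant factors of ∂_1 are all 1, so H_0 ≅ Z.
  H_1: rank ker ∂_1 − rank ∂_2 = (6 − 3) − 3 = 0, and the invariant factors of ∂_2 are all 1, so H_1 ≅ 0.
  H_2: rank ker ∂_2 − rank ∂_3 = (4 − 3) − 0 = 1, and there is no ∂_3, so H_2 ≅ Z.

H_0 = Z,  H_1 = 0,  H_2 = Z.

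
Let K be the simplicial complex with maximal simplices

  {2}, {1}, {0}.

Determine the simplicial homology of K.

H_0 ≅ Z^3.

K has 3 vertices.
rank ∂_0 = 0, rank ∂_1 = 0 ⇒ b_0 = 3 − 0 − 0 = 3. So H_0 = Z^3.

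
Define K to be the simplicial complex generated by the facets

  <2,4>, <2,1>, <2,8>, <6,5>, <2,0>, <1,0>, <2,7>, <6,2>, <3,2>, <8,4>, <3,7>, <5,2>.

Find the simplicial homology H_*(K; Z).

Take the total order 0 < 1 < 2 < 3 < 4 < 5 < 6 < 7 < 8 on the vertex set. Then K (dimension 1) consists of the simplices:

  0-simplices (9): [0], [1], [2], [3], [4], [5], [6], [7], [8]
  1-simplices (12): [0,1], [0,2], [1,2], [2,3], [2,4], [2,5], [2,6], [2,7], [2,8], [3,7], [4,8], [5,6]

Hence C_0 ≅ Z^9, C_1 ≅ Z^12.

The boundary map ∂_1: C_1 → C_0 maps an edge to its endpoints' difference, ∂[p,q] = q − p. For instance
  ∂[2,5] = [5] − [2].
The resulting 9×12 matrix has rank 8, and its Smith normal form has invariant factors (1,1,1,1,1,1,1,1).

From H_k ≅ ker(∂_k) / im(∂_{k+1}) we obtain:

  H_0: rank C_0 − rank ∂_1 = 9 − 8 = 1, and the invariant factors of ∂_1 are all 1, so H_0 = Z.
  H_1: rank ker ∂_1 − rank ∂_2 = (12 − 8) − 0 = 4, and there is no ∂_2, so H_1 = Z^4.

As a check, the Euler characteristic is 9 − 12 = -3, which agrees with 1 − 4 = -3.

H_0 = Z,  H_1 = Z^4.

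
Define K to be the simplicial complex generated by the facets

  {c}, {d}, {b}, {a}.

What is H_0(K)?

Fix the vertex order a < b < c < d and write every simplex with vertices in increasing order. Then dim K = 0 and the simplices of K are:

  0-simplices (4): a, b, c, d

giving chain groups C_0 ≅ Z^4.

Reading off H_k = ker ∂_k / im ∂_{k+1}:

  H_0: rank C_0 − rank ∂_1 = 4 − 0 = 4, and there is no ∂_1, so H_0 ≅ Z^4.

H_0 = Z^4.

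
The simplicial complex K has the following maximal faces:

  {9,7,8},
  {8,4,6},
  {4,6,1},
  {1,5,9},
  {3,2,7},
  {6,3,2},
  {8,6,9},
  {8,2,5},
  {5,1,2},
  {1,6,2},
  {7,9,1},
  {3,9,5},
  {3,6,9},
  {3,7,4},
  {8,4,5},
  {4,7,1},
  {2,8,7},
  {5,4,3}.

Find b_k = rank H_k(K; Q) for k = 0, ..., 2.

b_0 = 1, b_1 = 2, b_2 = 1.

Order the vertices as 1 < 2 < 3 < 4 < 5 < 6 < 7 < 8 < 9. Listing each simplex with vertices in this order, K has dimension 2 with simplices:

  0-simplices (9): [1], [2], [3], [4], [5], [6], [7], [8], [9]
  1-simplices (27): (27 of them)
  2-simplices (18): [1,2,5], [1,2,6], [1,4,6], [1,4,7], [1,5,9], [1,7,9], [2,3,6], [2,3,7], [2,5,8], [2,7,8], [3,4,5], [3,4,7], [3,5,9], [3,6,9], [4,5,8], [4,6,8], [6,8,9], [7,8,9]

Hence C_0 ≅ Z^9, C_1 ≅ Z^27, C_2 ≅ Z^18.

The boundary map ∂_1: C_1 → C_0 sends each edge [p,q] (with p < q) to q − p. For instance
  ∂[6,9] = [9] − [6].
This gives a 9×27 integer matrix of rank 8; reducing to Smith normal form yields diagonal entries (1,1,1,1,1,1,1,1).

Boundary ∂_2: C_2 → C_1 sends each 2-simplex [p,q,r] to [q,r] − [p,r] + [p,q]. For instance
  ∂[6,8,9] = [8,9] − [6,9] + [6,8],
  ∂[2,5,8] = [5,8] − [2,8] + [2,5].
The resulting 27×18 matrix has rank 17, and its Smith normal form has invariant factors (1,1,1,1,1,1,1,1,1,1,1,1,1,1,1,1,1).

From H_k ≅ ker(∂_k) / im(∂_{k+1}) we obtain:

  H_0: rank C_0 − rank ∂_1 = 9 − 8 = 1, and the invariant factors of ∂_1 are all 1, so H_0 = Z.
  H_1: rank ker ∂_1 − rank ∂_2 = (27 − 8) − 17 = 2, and the invariant factors of ∂_2 are all 1, so H_1 = Z^2.
  H_2: rank ker ∂_2 − rank ∂_3 = (18 − 17) − 0 = 1, and there is no ∂_3, so H_2 = Z.

Hence the Betti numbers are b_0 = 1, b_1 = 2, b_2 = 1.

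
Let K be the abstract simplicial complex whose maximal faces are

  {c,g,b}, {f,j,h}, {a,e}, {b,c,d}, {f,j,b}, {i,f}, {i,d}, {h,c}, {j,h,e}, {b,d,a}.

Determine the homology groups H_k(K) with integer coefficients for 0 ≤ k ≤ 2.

H_0 = Z,  H_1 = Z^3,  H_2 = 0.

Fix the vertex order a < b < c < d < e < f < g < h < i < j and write every simplex with vertices in increasing order. Then dim K = 2 and the simplices of K are:

  0-simplices (10): a, b, c, d, e, f, g, h, i, j
  1-simplices (18): ab, ad, ae, bc, bd, bf, bg, bj, cd, cg, ch, di, eh, ej, fh, fi, fj, hj
  2-simplices (6): abd, bcd, bcg, bfj, ehj, fhj

Hence C_0 ≅ Z^10, C_1 ≅ Z^18, C_2 ≅ Z^6.

∂_1: C_1 → C_0 maps an edge to its endpoints' difference, ∂[p,q] = q − p.
The resulting 10×18 matrix has rank 9, and its Smith normal form has invariant factors (1,1,1,1,1,1,1,1,1).

The boundary map ∂_2: C_2 → C_1 maps a triangle to the signed sum of its edges. For instance
  ∂bcd = cd − bd + bc,
  ∂ehj = hj − ej + eh.
This gives a 18×6 integer matrix of rank 6; reducing to Smith normal form yields diagonal entries (1,1,1,1,1,1).

Now H_k = ker ∂_k / im ∂_{k+1}, so:

  H_0: rank C_0 − rank ∂_1 = 10 − 9 = 1, and the invariant factors of ∂_1 are all 1, so H_0 ≅ Z.
  H_1: rank ker ∂_1 − rank ∂_2 = (18 − 9) − 6 = 3, and the invariant factors of ∂_2 are all 1, so H_1 ≅ Z^3.
  H_2: rank ker ∂_2 − rank ∂_3 = (6 − 6) − 0 = 0, and there is no ∂_3, so H_2 ≅ 0.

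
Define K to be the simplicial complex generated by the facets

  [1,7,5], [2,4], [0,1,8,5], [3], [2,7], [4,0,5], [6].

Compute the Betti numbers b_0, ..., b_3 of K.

b_0 = 3, b_1 = 1, b_2 = 0, b_3 = 0.

Order the vertices as 0 < 1 < 2 < 3 < 4 < 5 < 6 < 7 < 8. Listing each simplex with vertices in this order, K has dimension 3 with simplices:

  0-simplices (9): [0], [1], [2], [3], [4], [5], [6], [7], [8]
  1-simplices (12): [0,1], [0,4], [0,5], [0,8], [1,5], [1,7], [1,8], [2,4], [2,7], [4,5], [5,7], [5,8]
  2-simplices (6): [0,1,5], [0,1,8], [0,4,5], [0,5,8], [1,5,7], [1,5,8]
  3-simplices (1): [0,1,5,8]

giving chain groups C_0 ≅ Z^9, C_1 ≅ Z^12, C_2 ≅ Z^6, C_3 ≅ Z^1.

The boundary map ∂_1: C_1 → C_0 sends each edge [p,q] (with p < q) to q − p.
The resulting 9×12 matrix has rank 6, and its Smith normal form has invariant factors (1,1,1,1,1,1).

∂_2: C_2 → C_1 maps a triangle to the signed sum of its edges. For instance
  ∂[1,5,7] = [5,7] − [1,7] + [1,5],
  ∂[1,5,8] = [5,8] − [1,8] + [1,5].
The 12×6 boundary matrix has rank 5 and Smith normal form diag(1,1,1,1,1).

Boundary ∂_3: C_3 → C_2 sends each 3-simplex σ to the alternating sum Σ_i (−1)^i (σ with its i-th vertex removed). For instance
  ∂[0,1,5,8] = [1,5,8] − [0,5,8] + [0,1,8] − [0,1,5].
As a 6×1 matrix over Z this has rank 1, with invariant factors (1).

From H_k ≅ ker(∂_k) / im(∂_{k+1}) we obtain:

  H_0: rank C_0 − rank ∂_1 = 9 − 6 = 3, and the invariant factors of ∂_1 are all 1, so H_0 = Z^3.
  H_1: rank ker ∂_1 − rank ∂_2 = (12 − 6) − 5 = 1, and the invariant factors of ∂_2 are all 1, so H_1 = Z.
  H_2: rank ker ∂_2 − rank ∂_3 = (6 − 5) − 1 = 0, and the invariant factors of ∂_3 are all 1, so H_2 = 0.
  H_3: rank ker ∂_3 − rank ∂_4 = (1 − 1) − 0 = 0, and there is no ∂_4, so H_3 = 0.

Hence the Betti numbers are b_0 = 3, b_1 = 1, b_2 = 0, b_3 = 0.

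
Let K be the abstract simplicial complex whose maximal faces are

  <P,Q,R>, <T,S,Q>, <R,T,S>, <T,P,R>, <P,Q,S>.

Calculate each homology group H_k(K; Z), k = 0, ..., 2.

H_0 ≅ Z,  H_1 ≅ Z,  H_2 = 0.

K has 5 vertices, 10 edges, 5 triangles.
rank ∂_0 = 0, rank ∂_1 = 4 ⇒ b_0 = 5 − 0 − 4 = 1; all invariant factors of ∂_1 are 1 so no torsion. So H_0 ≅ Z.
rank ∂_1 = 4, rank ∂_2 = 5 ⇒ b_1 = 10 − 4 − 5 = 1; all invariant factors of ∂_2 are 1 so no torsion. So H_1 ≅ Z.
rank ∂_2 = 5, rank ∂_3 = 0 ⇒ b_2 = 5 − 5 − 0 = 0. So H_2 ≅ 0.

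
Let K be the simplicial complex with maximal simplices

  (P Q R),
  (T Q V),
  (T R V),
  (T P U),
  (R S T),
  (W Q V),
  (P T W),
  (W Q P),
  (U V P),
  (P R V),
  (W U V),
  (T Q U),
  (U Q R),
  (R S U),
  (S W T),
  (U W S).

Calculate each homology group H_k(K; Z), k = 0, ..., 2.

H_0 ≅ Z,  H_1 ≅ Z^2,  H_2 ≅ Z.

Take the total order P < Q < R < S < T < U < V < W on the vertex set. Then K (dimension 2) consists of the simplices:

  0-simplices (8): P, Q, R, S, T, U, V, W
  1-simplices (24): PQ, PR, PT, PU, PV, PW, QR, QT, QU, QV, QW, RS, RT, RU, RV, ST, SU, SW, TU, TV, TW, UV, UW, VW
  2-simplices (16): PQR, PQW, PRV, PTU, PTW, PUV, QRU, QTU, QTV, QVW, RST, RSU, RTV, STW, SUW, UVW

giving chain groups C_0 ≅ Z^8, C_1 ≅ Z^24, C_2 ≅ Z^16.

Boundary ∂_1: C_1 → C_0 sends each edge [p,q] (with p < q) to q − p.
The resulting 8×24 matrix has rank 7, and its Smith normal form has invariant factors (1,1,1,1,1,1,1).

∂_2: C_2 → C_1 maps a triangle to the signed sum of its edges. For instance
  ∂QRU = RU − QU + QR,
  ∂PUV = UV − PV + PU.
This gives a 24×16 integer matrix of rank 15; reducing to Smith normal form yields diagonal entries (1,1,1,1,1,1,1,1,1,1,1,1,1,1,1).

Computing H_k = (kernel of ∂_k) / (image of ∂_{k+1}):

  H_0: rank C_0 − rank ∂_1 = 8 − 7 = 1, and the invariant factors of ∂_1 are all 1, so H_0 ≅ Z.
  H_1: rank ker ∂_1 − rank ∂_2 = (24 − 7) − 15 = 2, and the invariant factors of ∂_2 are all 1, so H_1 ≅ Z^2.
  H_2: rank ker ∂_2 − rank ∂_3 = (16 − 15) − 0 = 1, and there is no ∂_3, so H_2 ≅ Z.

As a check, the Euler characteristic is 8 − 24 + 16 = 0, which agrees with 1 − 2 + 1 = 0.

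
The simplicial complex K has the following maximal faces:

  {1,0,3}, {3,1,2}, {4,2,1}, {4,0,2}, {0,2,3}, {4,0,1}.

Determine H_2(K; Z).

H_2 = Z.

Fix the vertex order 0 < 1 < 2 < 3 < 4 and write every simplex with vertices in increasing order. Then dim K = 2 and the simplices of K are:

  0-simplices (5): [0], [1], [2], [3], [4]
  1-simplices (9): [0,1], [0,2], [0,3], [0,4], [1,2], [1,3], [1,4], [2,3], [2,4]
  2-simplices (6): [0,1,3], [0,1,4], [0,2,3], [0,2,4], [1,2,3], [1,2,4]

Hence C_0 ≅ Z^5, C_1 ≅ Z^9, C_2 ≅ Z^6.

The boundary map ∂_1: C_1 → C_0 sends each edge [p,q] (with p < q) to q − p. For instance
  ∂[2,3] = [3] − [2].
The 5×9 boundary matrix has rank 4 and Smith normal form diag(1,1,1,1).

Boundary ∂_2: C_2 → C_1 sends each 2-simplex [p,q,r] to [q,r] − [p,r] + [p,q]. For instance
  ∂[1,2,4] = [2,4] − [1,4] + [1,2],
  ∂[0,1,4] = [1,4] − [0,4] + [0,1].
The resulting 9×6 matrix has rank 5, and its Smith normal form has invariant factors (1,1,1,1,1).

Now H_k = ker ∂_k / im ∂_{k+1}, so:

  H_2: rank ker ∂_2 − rank ∂_3 = (6 − 5) − 0 = 1, and there is no ∂_3, so H_2 = Z.

(K is a triangulation of the 2-sphere S^2.)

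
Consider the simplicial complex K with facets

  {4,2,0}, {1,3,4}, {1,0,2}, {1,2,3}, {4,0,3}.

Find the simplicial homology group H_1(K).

Fix the vertex order 0 < 1 < 2 < 3 < 4 and write every simplex with vertices in increasing order. Then dim K = 2 and the simplices of K are:

  0-simplices (5): [0], [1], [2], [3], [4]
  1-simplices (10): [0,1], [0,2], [0,3], [0,4], [1,2], [1,3], [1,4], [2,3], [2,4], [3,4]
  2-simplices (5): [0,1,2], [0,2,4], [0,3,4], [1,2,3], [1,3,4]

Hence C_0 ≅ Z^5, C_1 ≅ Z^10, C_2 ≅ Z^5.

The boundary map ∂_1: C_1 → C_0 maps an edge to its endpoints' difference, ∂[p,q] = q − p.
The resulting 5×10 matrix has rank 4, and its Smith normal form has invariant factors (1,1,1,1).

The boundary map ∂_2: C_2 → C_1 maps a triangle to the signed sum of its edges. For instance
  ∂[0,2,4] = [2,4] − [0,4] + [0,2],
  ∂[1,3,4] = [3,4] − [1,4] + [1,3].
The 10×5 boundary matrix has rank 5 and Smith normal form diag(1,1,1,1,1).

Now H_k = ker ∂_k / im ∂_{k+1}, so:

  H_1: rank ker ∂_1 − rank ∂_2 = (10 − 4) − 5 = 1, and the invariant factors of ∂_2 are all 1, so H_1 = Z.

H_1 = Z.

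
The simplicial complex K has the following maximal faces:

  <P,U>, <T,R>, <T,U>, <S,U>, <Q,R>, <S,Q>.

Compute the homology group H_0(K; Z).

Take the total order P < Q < R < S < T < U on the vertex set. Then K (dimension 1) consists of the simplices:

  0-simplices (6): P, Q, R, S, T, U
  1-simplices (6): PU, QR, QS, RT, SU, TU

so the chain groups are C_0 ≅ Z^6, C_1 ≅ Z^6.

The boundary map ∂_1: C_1 → C_0 maps an edge to its endpoints' difference, ∂[p,q] = q − p. For instance
  ∂RT = T − R.
The resulting 6×6 matrix has rank 5, and its Smith normal form has invariant factors (1,1,1,1,1).

Now H_k = ker ∂_k / im ∂_{k+1}, so:

  H_0: rank C_0 − rank ∂_1 = 6 − 5 = 1, and the invariant factors of ∂_1 are all 1, so H_0 = Z.

H_0 ≅ Z.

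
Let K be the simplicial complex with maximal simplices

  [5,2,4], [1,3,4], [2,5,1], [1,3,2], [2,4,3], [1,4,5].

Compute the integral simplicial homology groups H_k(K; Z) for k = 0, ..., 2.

H_0 ≅ Z,  H_1 = 0,  H_2 ≅ Z.

Order the vertices as 1 < 2 < 3 < 4 < 5. Listing each simplex with vertices in this order, K has dimension 2 with simplices:

  0-simplices (5): [1], [2], [3], [4], [5]
  1-simplices (9): [1,2], [1,3], [1,4], [1,5], [2,3], [2,4], [2,5], [3,4], [4,5]
  2-simplices (6): [1,2,3], [1,2,5], [1,3,4], [1,4,5], [2,3,4], [2,4,5]

Hence C_0 ≅ Z^5, C_1 ≅ Z^9, C_2 ≅ Z^6.

∂_1: C_1 → C_0 maps an edge to its endpoints' difference, ∂[p,q] = q − p.
The 5×9 boundary matrix has rank 4 and Smith normal form diag(1,1,1,1).

The boundary map ∂_2: C_2 → C_1 sends each 2-simplex [p,q,r] to [q,r] − [p,r] + [p,q]. For instance
  ∂[2,4,5] = [4,5] − [2,5] + [2,4],
  ∂[1,4,5] = [4,5] − [1,5] + [1,4].
As a 9×6 matrix over Z this has rank 5, with invariant factors (1,1,1,1,1).

Computing H_k = (kernel of ∂_k) / (image of ∂_{k+1}):

  H_0: rank C_0 − rank ∂_1 = 5 − 4 = 1, and the invariant factors of ∂_1 are all 1, so H_0 = Z.
  H_1: rank ker ∂_1 − rank ∂_2 = (9 − 4) − 5 = 0, and the invariant factors of ∂_2 are all 1, so H_1 = 0.
  H_2: rank ker ∂_2 − rank ∂_3 = (6 − 5) − 0 = 1, and there is no ∂_3, so H_2 = Z.

As a check, the Euler characteristic is 5 − 9 + 6 = 2, which agrees with 1 − 0 + 1 = 2.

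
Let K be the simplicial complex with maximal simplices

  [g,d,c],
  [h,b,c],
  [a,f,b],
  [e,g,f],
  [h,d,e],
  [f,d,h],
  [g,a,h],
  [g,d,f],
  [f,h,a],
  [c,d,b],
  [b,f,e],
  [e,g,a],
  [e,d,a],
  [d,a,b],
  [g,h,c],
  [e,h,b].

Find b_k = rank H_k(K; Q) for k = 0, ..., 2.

b_0 = 1, b_1 = 2, b_2 = 1.

Take the total order a < b < c < d < e < f < g < h on the vertex set. Then K (dimension 2) consists of the simplices:

  0-simplices (8): a, b, c, d, e, f, g, h
  1-simplices (24): ab, ad, ae, af, ag, ah, bc, bd, be, bf, bh, cd, cg, ch, de, df, dg, dh, ef, eg, eh, fg, fh, gh
  2-simplices (16): abd, abf, ade, aeg, afh, agh, bcd, bch, bef, beh, cdg, cgh, deh, dfg, dfh, efg

Hence C_0 ≅ Z^8, C_1 ≅ Z^24, C_2 ≅ Z^16.

Boundary ∂_1: C_1 → C_0 maps an edge to its endpoints' difference, ∂[p,q] = q − p. For instance
  ∂be = e − b.
The resulting 8×24 matrix has rank 7, and its Smith normal form has invariant factors (1,1,1,1,1,1,1).

∂_2: C_2 → C_1 sends each 2-simplex [p,q,r] to [q,r] − [p,r] + [p,q]. For instance
  ∂deh = eh − dh + de,
  ∂afh = fh − ah + af.
The 24×16 boundary matrix has rank 15 and Smith normal form diag(1,1,1,1,1,1,1,1,1,1,1,1,1,1,1).

From H_k ≅ ker(∂_k) / im(∂_{k+1}) we obtain:

  H_0: rank C_0 − rank ∂_1 = 8 − 7 = 1, and the invariant factors of ∂_1 are all 1, so H_0 ≅ Z.
  H_1: rank ker ∂_1 − rank ∂_2 = (24 − 7) − 15 = 2, and the invariant factors of ∂_2 are all 1, so H_1 ≅ Z^2.
  H_2: rank ker ∂_2 − rank ∂_3 = (16 − 15) − 0 = 1, and there is no ∂_3, so H_2 ≅ Z.

(K is a triangulation of the torus T^2.)

Hence the Betti numbers are b_0 = 1, b_1 = 2, b_2 = 1.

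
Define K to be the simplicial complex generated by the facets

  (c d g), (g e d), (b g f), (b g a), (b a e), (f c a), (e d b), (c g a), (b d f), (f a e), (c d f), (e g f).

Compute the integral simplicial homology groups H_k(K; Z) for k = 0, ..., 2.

H_0 ≅ Z,  H_1 ≅ Z_2,  H_2 = 0.

Take the total order a < b < c < d < e < f < g on the vertex set. Then K (dimension 2) consists of the simplices:

  0-simplices (7): a, b, c, d, e, f, g
  1-simplices (18): ab, ac, ae, af, ag, bd, be, bf, bg, cd, cf, cg, de, df, dg, ef, eg, fg
  2-simplices (12): abe, abg, acf, acg, aef, bde, bdf, bfg, cdf, cdg, deg, efg

Hence C_0 ≅ Z^7, C_1 ≅ Z^18, C_2 ≅ Z^12.

Boundary ∂_1: C_1 → C_0 is given by ∂[p,q] = [q] − [p].
As a 7×18 matrix over Z this has rank 6, with invariant factors (1,1,1,1,1,1).

Boundary ∂_2: C_2 → C_1 acts by ∂[p,q,r] = [q,r] − [p,r] + [p,q]. For instance
  ∂efg = fg − eg + ef,
  ∂cdf = df − cf + cd.
The resulting 18×12 matrix has rank 12, and its Smith normal form has invariant factors (1,1,1,1,1,1,1,1,1,1,1,2).

Computing H_k = (kernel of ∂_k) / (image of ∂_{k+1}):

  H_0: rank C_0 − rank ∂_1 = 7 − 6 = 1, and the invariant factors of ∂_1 are all 1, so H_0 ≅ Z.
  H_1: rank ker ∂_1 − rank ∂_2 = (18 − 6) − 12 = 0, and ∂_2 has invariant factor 2 > 1, so H_1 ≅ Z_2.
  H_2: rank ker ∂_2 − rank ∂_3 = (12 − 12) − 0 = 0, and there is no ∂_3, so H_2 ≅ 0.

(K is a triangulation of the real projective plane RP^2.)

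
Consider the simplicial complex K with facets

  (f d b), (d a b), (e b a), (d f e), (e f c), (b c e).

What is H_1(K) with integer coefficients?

We work with the vertex ordering a < b < c < d < e < f. The simplices of K, each written with vertices in increasing order, are:

  0-simplices (6): a, b, c, d, e, f
  1-simplices (12): ab, ad, ae, bc, bd, be, bf, ce, cf, de, df, ef
  2-simplices (6): abd, abe, bce, bdf, cef, def

giving chain groups C_0 ≅ Z^6, C_1 ≅ Z^12, C_2 ≅ Z^6.

The boundary map ∂_1: C_1 → C_0 is given by ∂[p,q] = [q] − [p].
The 6×12 boundary matrix has rank 5 and Smith normal form diag(1,1,1,1,1).

The boundary map ∂_2: C_2 → C_1 sends each 2-simplex [p,q,r] to [q,r] − [p,r] + [p,q]. For instance
  ∂cef = ef − cf + ce,
  ∂bdf = df − bf + bd.
This gives a 12×6 integer matrix of rank 6; reducing to Smith normal form yields diagonal entries (1,1,1,1,1,1).

Now H_k = ker ∂_k / im ∂_{k+1}, so:

  H_1: rank ker ∂_1 − rank ∂_2 = (12 − 5) − 6 = 1, and the invariant factors of ∂_2 are all 1, so H_1 = Z.

(K is a triangulation of the cylinder S^1 x I.)

H_1 = Z.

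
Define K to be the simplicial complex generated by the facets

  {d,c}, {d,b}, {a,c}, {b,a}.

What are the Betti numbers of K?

Order the vertices as a < b < c < d. Listing each simplex with vertices in this order, K has dimension 1 with simplices:

  0-simplices (4): a, b, c, d
  1-simplices (4): ab, ac, bd, cd

so the chain groups are C_0 ≅ Z^4, C_1 ≅ Z^4.

∂_1: C_1 → C_0 maps an edge to its endpoints' difference, ∂[p,q] = q − p.
The resulting 4×4 matrix has rank 3, and its Smith normal form has invariant factors (1,1,1).

Computing H_k = (kernel of ∂_k) / (image of ∂_{k+1}):

  H_0: rank C_0 − rank ∂_1 = 4 − 3 = 1, and the invariant factors of ∂_1 are all 1, so H_0 = Z.
  H_1: rank ker ∂_1 − rank ∂_2 = (4 − 3) − 0 = 1, and there is no ∂_2, so H_1 = Z.

As a check, the Euler characteristic is 4 − 4 = 0, which agrees with 1 − 1 = 0.

Hence the Betti numbers are b_0 = 1, b_1 = 1.

b_0 = 1, b_1 = 1.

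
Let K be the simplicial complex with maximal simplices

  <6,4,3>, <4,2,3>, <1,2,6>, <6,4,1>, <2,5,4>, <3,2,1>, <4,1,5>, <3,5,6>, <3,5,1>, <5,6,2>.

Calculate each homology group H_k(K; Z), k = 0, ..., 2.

H_0 ≅ Z,  H_1 ≅ Z/2,  H_2 = 0.

Take the total order 1 < 2 < 3 < 4 < 5 < 6 on the vertex set. Then K (dimension 2) consists of the simplices:

  0-simplices (6): [1], [2], [3], [4], [5], [6]
  1-simplices (15): [1,2], [1,3], [1,4], [1,5], [1,6], [2,3], [2,4], [2,5], [2,6], [3,4], [3,5], [3,6], [4,5], [4,6], [5,6]
  2-simplices (10): [1,2,3], [1,2,6], [1,3,5], [1,4,5], [1,4,6], [2,3,4], [2,4,5], [2,5,6], [3,4,6], [3,5,6]

Hence C_0 ≅ Z^6, C_1 ≅ Z^15, C_2 ≅ Z^10.

∂_1: C_1 → C_0 is given by ∂[p,q] = [q] − [p]. For instance
  ∂[1,6] = [6] − [1].
As a 6×15 matrix over Z this has rank 5, with invariant factors (1,1,1,1,1).

Boundary ∂_2: C_2 → C_1 sends each 2-simplex [p,q,r] to [q,r] − [p,r] + [p,q]. For instance
  ∂[1,2,6] = [2,6] − [1,6] + [1,2],
  ∂[1,4,5] = [4,5] − [1,5] + [1,4].
The 15×10 boundary matrix has rank 10 and Smith normal form diag(1,1,1,1,1,1,1,1,1,2).

From H_k ≅ ker(∂_k) / im(∂_{k+1}) we obtain:

  H_0: rank C_0 − rank ∂_1 = 6 − 5 = 1, and the invariant factors of ∂_1 are all 1, so H_0 ≅ Z.
  H_1: rank ker ∂_1 − rank ∂_2 = (15 − 5) − 10 = 0, and ∂_2 has invariant factor 2 > 1, so H_1 ≅ Z/2.
  H_2: rank ker ∂_2 − rank ∂_3 = (10 − 10) − 0 = 0, and there is no ∂_3, so H_2 ≅ 0.

As a check, the Euler characteristic is 6 − 15 + 10 = 1, which agrees with 1 − 0 + 0 = 1.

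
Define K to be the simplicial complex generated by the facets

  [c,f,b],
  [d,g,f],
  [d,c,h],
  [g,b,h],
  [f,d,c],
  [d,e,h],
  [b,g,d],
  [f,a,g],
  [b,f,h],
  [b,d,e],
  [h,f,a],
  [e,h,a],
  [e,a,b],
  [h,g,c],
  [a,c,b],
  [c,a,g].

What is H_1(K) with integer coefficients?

H_1 ≅ Z^2.

Order the vertices as a < b < c < d < e < f < g < h. Listing each simplex with vertices in this order, K has dimension 2 with simplices:

  0-simplices (8): a, b, c, d, e, f, g, h
  1-simplices (24): ab, ac, ae, af, ag, ah, bc, bd, be, bf, bg, bh, cd, cf, cg, ch, de, df, dg, dh, eh, fg, fh, gh
  2-simplices (16): abc, abe, acg, aeh, afg, afh, bcf, bde, bdg, bfh, bgh, cdf, cdh, cgh, deh, dfg

so the chain groups are C_0 ≅ Z^8, C_1 ≅ Z^24, C_2 ≅ Z^16.

The boundary map ∂_1: C_1 → C_0 is given by ∂[p,q] = [q] − [p].
The resulting 8×24 matrix has rank 7, and its Smith normal form has invariant factors (1,1,1,1,1,1,1).

The boundary map ∂_2: C_2 → C_1 acts by ∂[p,q,r] = [q,r] − [p,r] + [p,q]. For instance
  ∂bgh = gh − bh + bg,
  ∂aeh = eh − ah + ae.
As a 24×16 matrix over Z this has rank 15, with invariant factors (1,1,1,1,1,1,1,1,1,1,1,1,1,1,1).

Reading off H_k = ker ∂_k / im ∂_{k+1}:

  H_1: rank ker ∂_1 − rank ∂_2 = (24 − 7) − 15 = 2, and the invariant factors of ∂_2 are all 1, so H_1 ≅ Z^2.

(K is a triangulation of the torus T^2.)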